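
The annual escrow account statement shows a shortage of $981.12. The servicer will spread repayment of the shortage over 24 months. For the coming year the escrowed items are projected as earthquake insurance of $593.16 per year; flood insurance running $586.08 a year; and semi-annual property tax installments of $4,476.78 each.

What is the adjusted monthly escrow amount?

Earthquake insurance — $593.16 annually
Flood insurance — $586.08 annually
Property tax — $4,476.78 × 2 = $8,953.56 annually
Total per year = $593.16 + $586.08 + $8,953.56 = $10,132.80
Monthly escrow = $10,132.80 ÷ 12 = $844.40
Monthly shortage recovery: $981.12 ÷ 24 = $40.88
Adjusted monthly = $844.40 + $40.88 = $885.28

$885.28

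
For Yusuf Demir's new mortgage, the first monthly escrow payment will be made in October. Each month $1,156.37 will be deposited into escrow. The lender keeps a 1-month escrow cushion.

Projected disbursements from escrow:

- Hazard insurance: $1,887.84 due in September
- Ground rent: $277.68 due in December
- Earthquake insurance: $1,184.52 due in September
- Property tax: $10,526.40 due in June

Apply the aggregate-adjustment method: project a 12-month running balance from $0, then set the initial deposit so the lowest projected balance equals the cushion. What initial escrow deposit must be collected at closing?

Cushion = 1 × $1,156.37 = $1,156.37
Trial balance (start $0, +$1,156.37 each month, − disbursements):
  Oct: +$1,156.37 → $1,156.37
  Nov: +$1,156.37 → $2,312.74
  Dec: +$1,156.37 − $277.68 → $3,191.43
  Jan: +$1,156.37 → $4,347.80
  Feb: +$1,156.37 → $5,504.17
  Mar: +$1,156.37 → $6,660.54
  Apr: +$1,156.37 → $7,816.91
  May: +$1,156.37 → $8,973.28
  Jun: +$1,156.37 − $10,526.40 → -$396.75
  Jul: +$1,156.37 → $759.62
  Aug: +$1,156.37 → $1,915.99
  Sep: +$1,156.37 − $3,072.36 → $0.00
Lowest trial balance = -$396.75 (Jun)
Initial deposit = cushion − low point = $1,156.37 − (-$396.75) = $1,553.12

$1,553.12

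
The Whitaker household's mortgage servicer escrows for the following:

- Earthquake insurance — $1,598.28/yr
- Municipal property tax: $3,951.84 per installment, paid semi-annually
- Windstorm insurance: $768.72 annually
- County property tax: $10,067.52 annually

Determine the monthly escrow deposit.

Earthquake insurance — $1,598.28
Municipal property tax — $3,951.84 × 2 = $7,903.68
Windstorm insurance — $768.72
County property tax — $10,067.52
Total annual escrow = $1,598.28 + $7,903.68 + $768.72 + $10,067.52 = $20,338.20
Base monthly escrow = $20,338.20 / 12 = $1,694.85

$1,694.85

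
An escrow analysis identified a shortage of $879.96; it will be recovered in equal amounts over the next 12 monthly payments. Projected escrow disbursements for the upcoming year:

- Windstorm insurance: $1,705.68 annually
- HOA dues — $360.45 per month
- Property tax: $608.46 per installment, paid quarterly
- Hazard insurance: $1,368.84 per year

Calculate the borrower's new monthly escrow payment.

$892.81

Windstorm insurance: $1,705.68/yr
HOA dues: $360.45 × 12 = $4,325.40/yr
Property tax: $608.46 × 4 = $2,433.84/yr
Hazard insurance: $1,368.84/yr
Combined annual = $1,705.68 + $4,325.40 + $2,433.84 + $1,368.84 = $9,833.76
Monthly escrow = $9,833.76 ÷ 12 = $819.48
Monthly shortage recovery: $879.96 ÷ 12 = $73.33
New monthly escrow = $819.48 + $73.33 = $892.81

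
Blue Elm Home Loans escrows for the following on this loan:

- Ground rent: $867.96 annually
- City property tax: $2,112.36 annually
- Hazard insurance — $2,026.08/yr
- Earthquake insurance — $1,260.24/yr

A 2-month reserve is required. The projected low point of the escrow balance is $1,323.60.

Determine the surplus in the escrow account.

$279.16

Ground rent — $867.96 per year
City property tax — $2,112.36 per year
Hazard insurance — $2,026.08 per year
Earthquake insurance — $1,260.24 per year
Total per year = $867.96 + $2,112.36 + $2,026.08 + $1,260.24 = $6,266.64
Monthly = $6,266.64 / 12 = $522.22
Cushion = 2 × $522.22 = $1,044.44
Surplus = $1,323.60 − $1,044.44 = $279.16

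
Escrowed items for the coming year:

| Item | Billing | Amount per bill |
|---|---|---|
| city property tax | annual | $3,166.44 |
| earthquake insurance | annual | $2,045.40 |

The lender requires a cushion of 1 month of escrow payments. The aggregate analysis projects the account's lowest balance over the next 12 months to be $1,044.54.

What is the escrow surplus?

City property tax — $3,166.44/yr
Earthquake insurance — $2,045.40/yr
Combined annual = $3,166.44 + $2,045.40 = $5,211.84
Per month = $5,211.84 ÷ 12 = $434.32
Required cushion = 1 × $434.32 = $434.32
Surplus = $1,044.54 − $434.32 = $610.22

$610.22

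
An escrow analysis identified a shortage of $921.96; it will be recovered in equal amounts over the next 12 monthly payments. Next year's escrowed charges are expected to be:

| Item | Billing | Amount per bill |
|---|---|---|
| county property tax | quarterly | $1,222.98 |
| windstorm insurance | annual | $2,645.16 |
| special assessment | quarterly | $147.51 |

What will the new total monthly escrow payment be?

$754.09

County property tax: $1,222.98 × 4 = $4,891.92/yr
Windstorm insurance: $2,645.16/yr
Special assessment: $147.51 × 4 = $590.04/yr
Total per year = $4,891.92 + $2,645.16 + $590.04 = $8,127.12
Monthly escrow = $8,127.12 ÷ 12 = $677.26
Shortage per month = $921.96 ÷ 12 = $76.83
Adjusted monthly = $677.26 + $76.83 = $754.09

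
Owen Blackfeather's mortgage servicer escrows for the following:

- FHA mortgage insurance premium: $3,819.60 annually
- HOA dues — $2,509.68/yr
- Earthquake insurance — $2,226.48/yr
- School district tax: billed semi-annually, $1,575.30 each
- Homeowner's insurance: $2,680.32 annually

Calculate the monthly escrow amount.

FHA mortgage insurance premium = $3,819.60/yr
HOA dues = $2,509.68/yr
Earthquake insurance = $2,226.48/yr
School district tax = $1,575.30 × 2 = $3,150.60/yr
Homeowner's insurance = $2,680.32/yr
Total per year = $3,819.60 + $2,509.68 + $2,226.48 + $3,150.60 + $2,680.32 = $14,386.68
Monthly = $14,386.68 / 12 = $1,198.89

$1,198.89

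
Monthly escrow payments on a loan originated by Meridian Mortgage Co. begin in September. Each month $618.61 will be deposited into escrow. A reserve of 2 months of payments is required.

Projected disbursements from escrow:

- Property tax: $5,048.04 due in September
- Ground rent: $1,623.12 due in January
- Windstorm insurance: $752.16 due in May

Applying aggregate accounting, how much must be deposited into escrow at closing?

Cushion = 2 × $618.61 = $1,237.22
Trial balance (start $0, +$618.61 each month, − disbursements):
  Sep: +$618.61 − $5,048.04 → -$4,429.43
  Oct: +$618.61 → -$3,810.82
  Nov: +$618.61 → -$3,192.21
  Dec: +$618.61 → -$2,573.60
  Jan: +$618.61 − $1,623.12 → -$3,578.11
  Feb: +$618.61 → -$2,959.50
  Mar: +$618.61 → -$2,340.89
  Apr: +$618.61 → -$1,722.28
  May: +$618.61 − $752.16 → -$1,855.83
  Jun: +$618.61 → -$1,237.22
  Jul: +$618.61 → -$618.61
  Aug: +$618.61 → $0.00
Lowest trial balance = -$4,429.43 (Sep)
Initial deposit = cushion − low point = $1,237.22 − (-$4,429.43) = $5,666.65

$5,666.65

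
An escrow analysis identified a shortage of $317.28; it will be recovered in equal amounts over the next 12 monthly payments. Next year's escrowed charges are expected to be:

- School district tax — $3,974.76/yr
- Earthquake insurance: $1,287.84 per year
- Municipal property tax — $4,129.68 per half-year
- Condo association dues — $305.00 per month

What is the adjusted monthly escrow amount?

School district tax — $3,974.76
Earthquake insurance — $1,287.84
Municipal property tax — $4,129.68 × 2 = $8,259.36
Condo association dues — $305.00 × 12 = $3,660.00
Total per year = $17,181.96
Base monthly escrow = $17,181.96 ÷ 12 = $1,431.83
Shortage per month = $317.28 ÷ 12 = $26.44
New monthly escrow = $1,431.83 + $26.44 = $1,458.27

$1,458.27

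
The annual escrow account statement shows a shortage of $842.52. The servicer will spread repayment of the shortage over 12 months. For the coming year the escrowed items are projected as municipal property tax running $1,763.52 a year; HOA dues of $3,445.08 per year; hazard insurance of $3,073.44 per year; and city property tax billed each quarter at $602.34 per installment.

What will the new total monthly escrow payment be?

Municipal property tax: $1,763.52/yr
HOA dues: $3,445.08/yr
Hazard insurance: $3,073.44/yr
City property tax: $602.34 × 4 = $2,409.36/yr
Annual escrow total = $10,691.40
Per month = $10,691.40 / 12 = $890.95
Shortage spread = $842.52 ÷ 12 = $70.21/mo
Adjusted monthly = $890.95 + $70.21 = $961.16

$961.16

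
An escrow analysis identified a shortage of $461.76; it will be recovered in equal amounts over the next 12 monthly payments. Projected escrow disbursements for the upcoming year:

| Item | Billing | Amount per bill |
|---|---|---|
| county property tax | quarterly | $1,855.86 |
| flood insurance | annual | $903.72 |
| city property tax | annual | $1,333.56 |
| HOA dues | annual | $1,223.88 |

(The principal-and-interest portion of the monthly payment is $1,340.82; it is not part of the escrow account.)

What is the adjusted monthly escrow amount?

County property tax: $1,855.86 × 4 = $7,423.44/yr
Flood insurance: $903.72/yr
City property tax: $1,333.56/yr
HOA dues: $1,223.88/yr
Annual escrow total = $7,423.44 + $903.72 + $1,333.56 + $1,223.88 = $10,884.60
Base monthly escrow = $10,884.60 ÷ 12 = $907.05
Monthly shortage recovery: $461.76 ÷ 12 = $38.48
New monthly escrow = $907.05 + $38.48 = $945.53

$945.53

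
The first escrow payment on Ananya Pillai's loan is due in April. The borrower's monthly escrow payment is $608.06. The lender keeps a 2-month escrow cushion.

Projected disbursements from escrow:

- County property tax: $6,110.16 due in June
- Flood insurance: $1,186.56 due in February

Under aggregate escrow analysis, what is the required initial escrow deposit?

$5,502.10

Cushion = 2 × $608.06 = $1,216.12
Trial balance (start $0, +$608.06 each month, − disbursements):
  Apr: +$608.06 → $608.06
  May: +$608.06 → $1,216.12
  Jun: +$608.06 − $6,110.16 → -$4,285.98
  Jul: +$608.06 → -$3,677.92
  Aug: +$608.06 → -$3,069.86
  Sep: +$608.06 → -$2,461.80
  Oct: +$608.06 → -$1,853.74
  Nov: +$608.06 → -$1,245.68
  Dec: +$608.06 → -$637.62
  Jan: +$608.06 → -$29.56
  Feb: +$608.06 − $1,186.56 → -$608.06
  Mar: +$608.06 → $0.00
Lowest trial balance = -$4,285.98 (Jun)
Initial deposit = cushion − low point = $1,216.12 − (-$4,285.98) = $5,502.10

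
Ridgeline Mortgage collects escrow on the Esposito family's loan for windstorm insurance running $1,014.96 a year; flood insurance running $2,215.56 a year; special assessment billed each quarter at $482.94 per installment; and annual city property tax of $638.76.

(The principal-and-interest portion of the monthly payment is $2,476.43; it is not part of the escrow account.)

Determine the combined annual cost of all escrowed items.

Windstorm insurance — $1,014.96 per year
Flood insurance — $2,215.56 per year
Special assessment — $482.94 × 4 = $1,931.76 per year
City property tax — $638.76 per year
Annual escrow total = $1,014.96 + $2,215.56 + $1,931.76 + $638.76 = $5,801.04

$5,801.04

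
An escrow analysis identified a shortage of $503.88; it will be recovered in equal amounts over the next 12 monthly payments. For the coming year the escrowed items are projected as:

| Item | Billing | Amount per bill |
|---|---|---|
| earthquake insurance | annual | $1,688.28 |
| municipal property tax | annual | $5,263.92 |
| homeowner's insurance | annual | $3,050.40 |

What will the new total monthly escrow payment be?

Earthquake insurance — $1,688.28 per year
Municipal property tax — $5,263.92 per year
Homeowner's insurance — $3,050.40 per year
Total per year = $1,688.28 + $5,263.92 + $3,050.40 = $10,002.60
Per month = $10,002.60 ÷ 12 = $833.55
Shortage spread = $503.88 / 12 = $41.99/mo
Adjusted monthly = $833.55 + $41.99 = $875.54

$875.54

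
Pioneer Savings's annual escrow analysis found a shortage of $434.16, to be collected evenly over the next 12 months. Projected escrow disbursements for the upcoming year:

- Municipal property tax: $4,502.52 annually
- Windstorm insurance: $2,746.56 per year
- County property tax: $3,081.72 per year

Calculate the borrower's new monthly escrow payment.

Municipal property tax: $4,502.52 annually
Windstorm insurance: $2,746.56 annually
County property tax: $3,081.72 annually
Combined annual = $4,502.52 + $2,746.56 + $3,081.72 = $10,330.80
Base monthly escrow = $10,330.80 / 12 = $860.90
Shortage spread = $434.16 ÷ 12 = $36.18/mo
New monthly escrow = $860.90 + $36.18 = $897.08

$897.08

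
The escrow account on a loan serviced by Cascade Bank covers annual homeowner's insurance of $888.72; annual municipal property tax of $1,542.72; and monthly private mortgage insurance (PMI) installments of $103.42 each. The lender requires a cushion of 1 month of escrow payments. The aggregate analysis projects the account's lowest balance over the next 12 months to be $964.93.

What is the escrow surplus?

$658.89

Homeowner's insurance: $888.72 per year
Municipal property tax: $1,542.72 per year
Private mortgage insurance (PMI): $103.42 × 12 = $1,241.04 per year
Total per year = $3,672.48
Base monthly escrow = $3,672.48 ÷ 12 = $306.04
Required cushion = 1 × $306.04 = $306.04
Excess over cushion: $964.93 − $306.04 = $658.89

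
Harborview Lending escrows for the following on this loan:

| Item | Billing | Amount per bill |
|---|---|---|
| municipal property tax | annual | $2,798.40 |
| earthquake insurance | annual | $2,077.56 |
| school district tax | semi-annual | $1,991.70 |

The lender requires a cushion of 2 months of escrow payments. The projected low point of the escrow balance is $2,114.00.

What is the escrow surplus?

$637.44

Municipal property tax — $2,798.40 annually
Earthquake insurance — $2,077.56 annually
School district tax — $1,991.70 × 2 = $3,983.40 annually
Yearly total = $2,798.40 + $2,077.56 + $3,983.40 = $8,859.36
Monthly escrow = $8,859.36 / 12 = $738.28
Required reserve = 2 × $738.28 = $1,476.56
Surplus = $2,114.00 − $1,476.56 = $637.44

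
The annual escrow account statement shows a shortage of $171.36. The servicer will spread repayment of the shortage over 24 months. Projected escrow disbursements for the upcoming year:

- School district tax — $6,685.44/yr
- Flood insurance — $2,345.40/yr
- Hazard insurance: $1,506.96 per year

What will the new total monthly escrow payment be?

School district tax — $6,685.44 per year
Flood insurance — $2,345.40 per year
Hazard insurance — $1,506.96 per year
Annual escrow total = $10,537.80
Monthly escrow = $10,537.80 / 12 = $878.15
Monthly shortage recovery: $171.36 ÷ 24 = $7.14
New monthly escrow = $878.15 + $7.14 = $885.29

$885.29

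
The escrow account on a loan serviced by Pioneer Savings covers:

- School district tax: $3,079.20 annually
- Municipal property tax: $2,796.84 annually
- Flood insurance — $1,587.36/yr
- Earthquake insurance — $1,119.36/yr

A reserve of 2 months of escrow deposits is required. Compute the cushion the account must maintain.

$1,430.46

School district tax = $3,079.20
Municipal property tax = $2,796.84
Flood insurance = $1,587.36
Earthquake insurance = $1,119.36
Annual escrow total = $3,079.20 + $2,796.84 + $1,587.36 + $1,119.36 = $8,582.76
Monthly = $8,582.76 / 12 = $715.23
Required cushion = 2 × $715.23 = $1,430.46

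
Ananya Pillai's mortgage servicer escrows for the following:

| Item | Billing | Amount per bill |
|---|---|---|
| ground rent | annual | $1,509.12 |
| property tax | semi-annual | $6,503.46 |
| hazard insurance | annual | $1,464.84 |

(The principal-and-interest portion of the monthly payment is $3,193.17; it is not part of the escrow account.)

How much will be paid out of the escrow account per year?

$15,980.88

Ground rent: $1,509.12/yr
Property tax: $6,503.46 × 2 = $13,006.92/yr
Hazard insurance: $1,464.84/yr
Combined annual = $15,980.88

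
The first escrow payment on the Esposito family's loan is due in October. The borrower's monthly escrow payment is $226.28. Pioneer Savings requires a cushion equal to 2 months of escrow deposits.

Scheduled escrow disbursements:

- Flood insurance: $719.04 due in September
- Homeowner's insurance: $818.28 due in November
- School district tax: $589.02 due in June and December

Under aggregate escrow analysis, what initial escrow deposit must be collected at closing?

$1,181.02

Cushion = 2 × $226.28 = $452.56
Trial balance (start $0, +$226.28 each month, − disbursements):
  Oct: +$226.28 → $226.28
  Nov: +$226.28 − $818.28 → -$365.72
  Dec: +$226.28 − $589.02 → -$728.46
  Jan: +$226.28 → -$502.18
  Feb: +$226.28 → -$275.90
  Mar: +$226.28 → -$49.62
  Apr: +$226.28 → $176.66
  May: +$226.28 → $402.94
  Jun: +$226.28 − $589.02 → $40.20
  Jul: +$226.28 → $266.48
  Aug: +$226.28 → $492.76
  Sep: +$226.28 − $719.04 → $0.00
Lowest trial balance = -$728.46 (Dec)
Initial deposit = cushion − low point = $452.56 − (-$728.46) = $1,181.02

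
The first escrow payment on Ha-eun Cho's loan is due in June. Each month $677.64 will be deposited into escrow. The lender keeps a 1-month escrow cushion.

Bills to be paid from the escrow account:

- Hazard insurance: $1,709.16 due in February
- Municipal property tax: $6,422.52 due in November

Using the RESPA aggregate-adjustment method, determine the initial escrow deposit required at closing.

Cushion = 1 × $677.64 = $677.64
Trial balance (start $0, +$677.64 each month, − disbursements):
  Jun: +$677.64 → $677.64
  Jul: +$677.64 → $1,355.28
  Aug: +$677.64 → $2,032.92
  Sep: +$677.64 → $2,710.56
  Oct: +$677.64 → $3,388.20
  Nov: +$677.64 − $6,422.52 → -$2,356.68
  Dec: +$677.64 → -$1,679.04
  Jan: +$677.64 → -$1,001.40
  Feb: +$677.64 − $1,709.16 → -$2,032.92
  Mar: +$677.64 → -$1,355.28
  Apr: +$677.64 → -$677.64
  May: +$677.64 → $0.00
Lowest trial balance = -$2,356.68 (Nov)
Initial deposit = cushion − low point = $677.64 − (-$2,356.68) = $3,034.32

$3,034.32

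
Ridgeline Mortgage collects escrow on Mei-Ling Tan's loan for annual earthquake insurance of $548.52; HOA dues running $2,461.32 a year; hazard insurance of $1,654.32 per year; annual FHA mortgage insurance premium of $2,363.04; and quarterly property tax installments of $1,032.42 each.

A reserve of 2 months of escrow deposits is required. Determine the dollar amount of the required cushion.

Earthquake insurance — $548.52 per year
HOA dues — $2,461.32 per year
Hazard insurance — $1,654.32 per year
FHA mortgage insurance premium — $2,363.04 per year
Property tax — $1,032.42 × 4 = $4,129.68 per year
Combined annual = $11,156.88
Per month = $11,156.88 / 12 = $929.74
Cushion = 2 × $929.74 = $1,859.48

$1,859.48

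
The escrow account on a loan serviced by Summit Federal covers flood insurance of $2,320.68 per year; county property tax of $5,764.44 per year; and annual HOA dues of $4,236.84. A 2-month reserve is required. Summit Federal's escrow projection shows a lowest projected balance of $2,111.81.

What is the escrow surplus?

$58.15

Flood insurance: $2,320.68
County property tax: $5,764.44
HOA dues: $4,236.84
Total annual escrow = $2,320.68 + $5,764.44 + $4,236.84 = $12,321.96
Monthly escrow = $12,321.96 / 12 = $1,026.83
Required reserve = 2 × $1,026.83 = $2,053.66
Excess over cushion: $2,111.81 − $2,053.66 = $58.15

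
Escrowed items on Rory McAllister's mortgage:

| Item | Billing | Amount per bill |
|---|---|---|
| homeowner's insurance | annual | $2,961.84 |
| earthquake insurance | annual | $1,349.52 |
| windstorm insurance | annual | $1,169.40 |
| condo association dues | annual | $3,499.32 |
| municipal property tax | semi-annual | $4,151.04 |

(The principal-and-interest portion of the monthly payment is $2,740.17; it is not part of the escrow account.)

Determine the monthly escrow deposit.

$1,440.18

Homeowner's insurance: $2,961.84 per year
Earthquake insurance: $1,349.52 per year
Windstorm insurance: $1,169.40 per year
Condo association dues: $3,499.32 per year
Municipal property tax: $4,151.04 × 2 = $8,302.08 per year
Total annual escrow = $2,961.84 + $1,349.52 + $1,169.40 + $3,499.32 + $8,302.08 = $17,282.16
Per month = $17,282.16 ÷ 12 = $1,440.18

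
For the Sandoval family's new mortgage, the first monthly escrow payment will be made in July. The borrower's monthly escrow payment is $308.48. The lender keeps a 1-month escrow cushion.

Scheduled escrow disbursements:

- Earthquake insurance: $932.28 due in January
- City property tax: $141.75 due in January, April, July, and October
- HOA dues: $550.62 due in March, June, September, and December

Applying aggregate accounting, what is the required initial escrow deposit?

$607.89

Cushion = 1 × $308.48 = $308.48
Trial balance (start $0, +$308.48 each month, − disbursements):
  Jul: +$308.48 − $141.75 → $166.73
  Aug: +$308.48 → $475.21
  Sep: +$308.48 − $550.62 → $233.07
  Oct: +$308.48 − $141.75 → $399.80
  Nov: +$308.48 → $708.28
  Dec: +$308.48 − $550.62 → $466.14
  Jan: +$308.48 − $1,074.03 → -$299.41
  Feb: +$308.48 → $9.07
  Mar: +$308.48 − $550.62 → -$233.07
  Apr: +$308.48 − $141.75 → -$66.34
  May: +$308.48 → $242.14
  Jun: +$308.48 − $550.62 → $0.00
Lowest trial balance = -$299.41 (Jan)
Initial deposit = cushion − low point = $308.48 − (-$299.41) = $607.89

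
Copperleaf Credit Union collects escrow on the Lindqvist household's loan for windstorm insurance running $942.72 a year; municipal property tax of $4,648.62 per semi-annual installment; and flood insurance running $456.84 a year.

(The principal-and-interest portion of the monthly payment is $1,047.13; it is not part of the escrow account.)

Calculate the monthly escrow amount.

$891.40

Windstorm insurance = $942.72/yr
Municipal property tax = $4,648.62 × 2 = $9,297.24/yr
Flood insurance = $456.84/yr
Total per year = $10,696.80
Per month = $10,696.80 ÷ 12 = $891.40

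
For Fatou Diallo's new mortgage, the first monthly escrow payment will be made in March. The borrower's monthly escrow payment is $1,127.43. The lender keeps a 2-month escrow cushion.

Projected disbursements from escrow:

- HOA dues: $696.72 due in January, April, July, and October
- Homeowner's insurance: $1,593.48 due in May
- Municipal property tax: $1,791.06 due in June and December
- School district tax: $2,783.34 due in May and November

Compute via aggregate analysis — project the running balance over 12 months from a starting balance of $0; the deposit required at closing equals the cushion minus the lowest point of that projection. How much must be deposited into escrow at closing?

$4,609.74

Cushion = 2 × $1,127.43 = $2,254.86
Trial balance (start $0, +$1,127.43 each month, − disbursements):
  Mar: +$1,127.43 → $1,127.43
  Apr: +$1,127.43 − $696.72 → $1,558.14
  May: +$1,127.43 − $4,376.82 → -$1,691.25
  Jun: +$1,127.43 − $1,791.06 → -$2,354.88
  Jul: +$1,127.43 − $696.72 → -$1,924.17
  Aug: +$1,127.43 → -$796.74
  Sep: +$1,127.43 → $330.69
  Oct: +$1,127.43 − $696.72 → $761.40
  Nov: +$1,127.43 − $2,783.34 → -$894.51
  Dec: +$1,127.43 − $1,791.06 → -$1,558.14
  Jan: +$1,127.43 − $696.72 → -$1,127.43
  Feb: +$1,127.43 → $0.00
Lowest trial balance = -$2,354.88 (Jun)
Initial deposit = cushion − low point = $2,254.86 − (-$2,354.88) = $4,609.74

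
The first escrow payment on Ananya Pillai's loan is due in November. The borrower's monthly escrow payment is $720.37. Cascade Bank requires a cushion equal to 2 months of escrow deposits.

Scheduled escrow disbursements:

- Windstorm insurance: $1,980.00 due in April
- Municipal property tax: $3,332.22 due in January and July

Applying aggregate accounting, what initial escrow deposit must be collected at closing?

Cushion = 2 × $720.37 = $1,440.74
Trial balance (start $0, +$720.37 each month, − disbursements):
  Nov: +$720.37 → $720.37
  Dec: +$720.37 → $1,440.74
  Jan: +$720.37 − $3,332.22 → -$1,171.11
  Feb: +$720.37 → -$450.74
  Mar: +$720.37 → $269.63
  Apr: +$720.37 − $1,980.00 → -$990.00
  May: +$720.37 → -$269.63
  Jun: +$720.37 → $450.74
  Jul: +$720.37 − $3,332.22 → -$2,161.11
  Aug: +$720.37 → -$1,440.74
  Sep: +$720.37 → -$720.37
  Oct: +$720.37 → $0.00
Lowest trial balance = -$2,161.11 (Jul)
Initial deposit = cushion − low point = $1,440.74 − (-$2,161.11) = $3,601.85

$3,601.85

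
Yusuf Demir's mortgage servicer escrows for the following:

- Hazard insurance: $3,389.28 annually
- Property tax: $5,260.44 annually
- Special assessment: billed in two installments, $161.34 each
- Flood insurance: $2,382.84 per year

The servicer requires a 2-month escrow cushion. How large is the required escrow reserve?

$1,892.54

Hazard insurance: $3,389.28 per year
Property tax: $5,260.44 per year
Special assessment: $161.34 × 2 = $322.68 per year
Flood insurance: $2,382.84 per year
Combined annual = $3,389.28 + $5,260.44 + $322.68 + $2,382.84 = $11,355.24
Monthly = $11,355.24 / 12 = $946.27
Required cushion = 2 × $946.27 = $1,892.54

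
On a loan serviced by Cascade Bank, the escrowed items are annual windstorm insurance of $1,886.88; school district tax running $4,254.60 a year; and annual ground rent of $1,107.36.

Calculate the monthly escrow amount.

Windstorm insurance = $1,886.88/yr
School district tax = $4,254.60/yr
Ground rent = $1,107.36/yr
Yearly total = $1,886.88 + $4,254.60 + $1,107.36 = $7,248.84
Per month = $7,248.84 / 12 = $604.07

$604.07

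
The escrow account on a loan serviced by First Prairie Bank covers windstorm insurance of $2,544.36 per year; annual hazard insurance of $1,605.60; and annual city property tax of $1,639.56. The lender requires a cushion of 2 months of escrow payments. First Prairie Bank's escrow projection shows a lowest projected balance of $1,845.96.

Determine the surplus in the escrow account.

Windstorm insurance: $2,544.36/yr
Hazard insurance: $1,605.60/yr
City property tax: $1,639.56/yr
Annual escrow total = $5,789.52
Per month = $5,789.52 ÷ 12 = $482.46
Cushion = 2 × $482.46 = $964.92
Excess over cushion: $1,845.96 − $964.92 = $881.04

$881.04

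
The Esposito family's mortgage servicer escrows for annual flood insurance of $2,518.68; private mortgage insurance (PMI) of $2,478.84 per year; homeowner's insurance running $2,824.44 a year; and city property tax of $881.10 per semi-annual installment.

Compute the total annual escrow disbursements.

Flood insurance: $2,518.68
Private mortgage insurance (PMI): $2,478.84
Homeowner's insurance: $2,824.44
City property tax: $881.10 × 2 = $1,762.20
Annual escrow total = $2,518.68 + $2,478.84 + $2,824.44 + $1,762.20 = $9,584.16

$9,584.16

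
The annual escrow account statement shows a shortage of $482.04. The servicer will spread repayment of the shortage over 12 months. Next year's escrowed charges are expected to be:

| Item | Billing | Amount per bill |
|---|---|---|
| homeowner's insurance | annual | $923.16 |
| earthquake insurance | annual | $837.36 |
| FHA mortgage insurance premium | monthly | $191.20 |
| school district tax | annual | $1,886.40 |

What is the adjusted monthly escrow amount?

$535.28

Homeowner's insurance = $923.16 annually
Earthquake insurance = $837.36 annually
FHA mortgage insurance premium = $191.20 × 12 = $2,294.40 annually
School district tax = $1,886.40 annually
Combined annual = $5,941.32
Monthly escrow = $5,941.32 / 12 = $495.11
Shortage spread = $482.04 / 12 = $40.17/mo
New monthly escrow = $495.11 + $40.17 = $535.28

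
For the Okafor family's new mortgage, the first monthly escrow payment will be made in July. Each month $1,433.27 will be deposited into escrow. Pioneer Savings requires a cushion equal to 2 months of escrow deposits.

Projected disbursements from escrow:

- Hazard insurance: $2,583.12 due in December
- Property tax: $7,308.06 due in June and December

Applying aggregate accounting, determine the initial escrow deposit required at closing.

Cushion = 2 × $1,433.27 = $2,866.54
Trial balance (start $0, +$1,433.27 each month, − disbursements):
  Jul: +$1,433.27 → $1,433.27
  Aug: +$1,433.27 → $2,866.54
  Sep: +$1,433.27 → $4,299.81
  Oct: +$1,433.27 → $5,733.08
  Nov: +$1,433.27 → $7,166.35
  Dec: +$1,433.27 − $9,891.18 → -$1,291.56
  Jan: +$1,433.27 → $141.71
  Feb: +$1,433.27 → $1,574.98
  Mar: +$1,433.27 → $3,008.25
  Apr: +$1,433.27 → $4,441.52
  May: +$1,433.27 → $5,874.79
  Jun: +$1,433.27 − $7,308.06 → $0.00
Lowest trial balance = -$1,291.56 (Dec)
Initial deposit = cushion − low point = $2,866.54 − (-$1,291.56) = $4,158.10

$4,158.10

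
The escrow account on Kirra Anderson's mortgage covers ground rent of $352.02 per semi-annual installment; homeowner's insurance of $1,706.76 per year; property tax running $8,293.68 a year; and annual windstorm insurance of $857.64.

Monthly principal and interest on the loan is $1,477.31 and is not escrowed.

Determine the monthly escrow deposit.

Ground rent = $352.02 × 2 = $704.04/yr
Homeowner's insurance = $1,706.76/yr
Property tax = $8,293.68/yr
Windstorm insurance = $857.64/yr
Total annual escrow = $704.04 + $1,706.76 + $8,293.68 + $857.64 = $11,562.12
Base monthly escrow = $11,562.12 ÷ 12 = $963.51

$963.51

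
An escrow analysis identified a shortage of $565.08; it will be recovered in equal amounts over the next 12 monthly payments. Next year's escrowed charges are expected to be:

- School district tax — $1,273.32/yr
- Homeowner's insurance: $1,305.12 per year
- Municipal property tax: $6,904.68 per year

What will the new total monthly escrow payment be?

$837.35

School district tax: $1,273.32 annually
Homeowner's insurance: $1,305.12 annually
Municipal property tax: $6,904.68 annually
Combined annual = $1,273.32 + $1,305.12 + $6,904.68 = $9,483.12
Monthly = $9,483.12 ÷ 12 = $790.26
Shortage spread = $565.08 ÷ 12 = $47.09/mo
Adjusted monthly = $790.26 + $47.09 = $837.35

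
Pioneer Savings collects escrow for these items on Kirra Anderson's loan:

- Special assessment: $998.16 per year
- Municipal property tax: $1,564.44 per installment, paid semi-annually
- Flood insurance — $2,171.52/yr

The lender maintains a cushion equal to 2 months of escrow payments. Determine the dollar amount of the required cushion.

$1,049.76

Special assessment — $998.16
Municipal property tax — $1,564.44 × 2 = $3,128.88
Flood insurance — $2,171.52
Total per year = $998.16 + $3,128.88 + $2,171.52 = $6,298.56
Monthly = $6,298.56 / 12 = $524.88
Required cushion = 2 × $524.88 = $1,049.76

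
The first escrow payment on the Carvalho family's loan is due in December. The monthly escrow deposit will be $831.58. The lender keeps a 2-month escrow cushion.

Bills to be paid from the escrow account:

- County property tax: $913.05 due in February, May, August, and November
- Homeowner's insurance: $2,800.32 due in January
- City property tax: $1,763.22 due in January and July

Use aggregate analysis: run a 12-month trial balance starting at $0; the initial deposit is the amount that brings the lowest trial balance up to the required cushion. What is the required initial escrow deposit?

$4,645.01

Cushion = 2 × $831.58 = $1,663.16
Trial balance (start $0, +$831.58 each month, − disbursements):
  Dec: +$831.58 → $831.58
  Jan: +$831.58 − $4,563.54 → -$2,900.38
  Feb: +$831.58 − $913.05 → -$2,981.85
  Mar: +$831.58 → -$2,150.27
  Apr: +$831.58 → -$1,318.69
  May: +$831.58 − $913.05 → -$1,400.16
  Jun: +$831.58 → -$568.58
  Jul: +$831.58 − $1,763.22 → -$1,500.22
  Aug: +$831.58 − $913.05 → -$1,581.69
  Sep: +$831.58 → -$750.11
  Oct: +$831.58 → $81.47
  Nov: +$831.58 − $913.05 → $0.00
Lowest trial balance = -$2,981.85 (Feb)
Initial deposit = cushion − low point = $1,663.16 − (-$2,981.85) = $4,645.01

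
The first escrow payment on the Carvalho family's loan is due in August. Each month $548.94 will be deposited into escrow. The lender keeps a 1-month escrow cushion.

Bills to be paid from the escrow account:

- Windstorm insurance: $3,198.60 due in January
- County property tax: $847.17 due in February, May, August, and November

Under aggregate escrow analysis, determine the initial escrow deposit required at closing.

Cushion = 1 × $548.94 = $548.94
Trial balance (start $0, +$548.94 each month, − disbursements):
  Aug: +$548.94 − $847.17 → -$298.23
  Sep: +$548.94 → $250.71
  Oct: +$548.94 → $799.65
  Nov: +$548.94 − $847.17 → $501.42
  Dec: +$548.94 → $1,050.36
  Jan: +$548.94 − $3,198.60 → -$1,599.30
  Feb: +$548.94 − $847.17 → -$1,897.53
  Mar: +$548.94 → -$1,348.59
  Apr: +$548.94 → -$799.65
  May: +$548.94 − $847.17 → -$1,097.88
  Jun: +$548.94 → -$548.94
  Jul: +$548.94 → $0.00
Lowest trial balance = -$1,897.53 (Feb)
Initial deposit = cushion − low point = $548.94 − (-$1,897.53) = $2,446.47

$2,446.47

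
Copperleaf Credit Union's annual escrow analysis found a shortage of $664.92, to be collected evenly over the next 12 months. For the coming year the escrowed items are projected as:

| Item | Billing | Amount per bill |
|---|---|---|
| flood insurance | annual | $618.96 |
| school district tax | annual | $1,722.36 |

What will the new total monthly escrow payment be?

Flood insurance = $618.96/yr
School district tax = $1,722.36/yr
Annual escrow total = $618.96 + $1,722.36 = $2,341.32
Per month = $2,341.32 ÷ 12 = $195.11
Shortage per month = $664.92 ÷ 12 = $55.41
New monthly escrow = $195.11 + $55.41 = $250.52

$250.52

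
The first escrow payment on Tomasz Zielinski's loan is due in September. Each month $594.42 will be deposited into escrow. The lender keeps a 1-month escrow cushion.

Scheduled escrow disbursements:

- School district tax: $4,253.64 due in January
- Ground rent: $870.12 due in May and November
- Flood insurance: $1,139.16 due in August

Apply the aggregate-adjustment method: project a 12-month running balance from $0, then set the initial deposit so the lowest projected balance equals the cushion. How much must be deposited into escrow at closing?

Cushion = 1 × $594.42 = $594.42
Trial balance (start $0, +$594.42 each month, − disbursements):
  Sep: +$594.42 → $594.42
  Oct: +$594.42 → $1,188.84
  Nov: +$594.42 − $870.12 → $913.14
  Dec: +$594.42 → $1,507.56
  Jan: +$594.42 − $4,253.64 → -$2,151.66
  Feb: +$594.42 → -$1,557.24
  Mar: +$594.42 → -$962.82
  Apr: +$594.42 → -$368.40
  May: +$594.42 − $870.12 → -$644.10
  Jun: +$594.42 → -$49.68
  Jul: +$594.42 → $544.74
  Aug: +$594.42 − $1,139.16 → $0.00
Lowest trial balance = -$2,151.66 (Jan)
Initial deposit = cushion − low point = $594.42 − (-$2,151.66) = $2,746.08

$2,746.08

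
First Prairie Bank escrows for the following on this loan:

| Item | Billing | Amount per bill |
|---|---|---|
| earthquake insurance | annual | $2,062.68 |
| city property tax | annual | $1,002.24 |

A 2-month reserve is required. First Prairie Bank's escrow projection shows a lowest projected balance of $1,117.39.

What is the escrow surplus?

$606.57

Earthquake insurance — $2,062.68 per year
City property tax — $1,002.24 per year
Annual escrow total = $2,062.68 + $1,002.24 = $3,064.92
Monthly escrow = $3,064.92 / 12 = $255.41
Cushion = 2 × $255.41 = $510.82
Excess over cushion: $1,117.39 − $510.82 = $606.57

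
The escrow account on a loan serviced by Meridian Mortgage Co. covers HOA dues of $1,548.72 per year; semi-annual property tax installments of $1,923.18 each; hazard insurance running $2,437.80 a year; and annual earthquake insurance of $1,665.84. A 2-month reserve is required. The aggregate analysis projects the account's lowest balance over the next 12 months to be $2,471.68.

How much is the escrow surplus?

HOA dues — $1,548.72
Property tax — $1,923.18 × 2 = $3,846.36
Hazard insurance — $2,437.80
Earthquake insurance — $1,665.84
Combined annual = $1,548.72 + $3,846.36 + $2,437.80 + $1,665.84 = $9,498.72
Monthly = $9,498.72 / 12 = $791.56
Required reserve = 2 × $791.56 = $1,583.12
Excess over cushion: $2,471.68 − $1,583.12 = $888.56

$888.56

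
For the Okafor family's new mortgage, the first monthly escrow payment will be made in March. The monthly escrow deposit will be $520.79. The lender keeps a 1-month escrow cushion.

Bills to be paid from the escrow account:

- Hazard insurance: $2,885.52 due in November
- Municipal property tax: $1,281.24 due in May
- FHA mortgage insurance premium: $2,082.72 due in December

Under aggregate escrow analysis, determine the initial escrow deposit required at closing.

Cushion = 1 × $520.79 = $520.79
Trial balance (start $0, +$520.79 each month, − disbursements):
  Mar: +$520.79 → $520.79
  Apr: +$520.79 → $1,041.58
  May: +$520.79 − $1,281.24 → $281.13
  Jun: +$520.79 → $801.92
  Jul: +$520.79 → $1,322.71
  Aug: +$520.79 → $1,843.50
  Sep: +$520.79 → $2,364.29
  Oct: +$520.79 → $2,885.08
  Nov: +$520.79 − $2,885.52 → $520.35
  Dec: +$520.79 − $2,082.72 → -$1,041.58
  Jan: +$520.79 → -$520.79
  Feb: +$520.79 → $0.00
Lowest trial balance = -$1,041.58 (Dec)
Initial deposit = cushion − low point = $520.79 − (-$1,041.58) = $1,562.37

$1,562.37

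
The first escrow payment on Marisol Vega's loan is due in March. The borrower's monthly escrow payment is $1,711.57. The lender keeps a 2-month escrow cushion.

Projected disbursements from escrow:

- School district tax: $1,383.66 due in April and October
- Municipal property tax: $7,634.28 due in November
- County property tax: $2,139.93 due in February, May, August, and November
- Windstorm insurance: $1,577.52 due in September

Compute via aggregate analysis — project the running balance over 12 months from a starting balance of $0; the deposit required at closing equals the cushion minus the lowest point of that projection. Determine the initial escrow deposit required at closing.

Cushion = 2 × $1,711.57 = $3,423.14
Trial balance (start $0, +$1,711.57 each month, − disbursements):
  Mar: +$1,711.57 → $1,711.57
  Apr: +$1,711.57 − $1,383.66 → $2,039.48
  May: +$1,711.57 − $2,139.93 → $1,611.12
  Jun: +$1,711.57 → $3,322.69
  Jul: +$1,711.57 → $5,034.26
  Aug: +$1,711.57 − $2,139.93 → $4,605.90
  Sep: +$1,711.57 − $1,577.52 → $4,739.95
  Oct: +$1,711.57 − $1,383.66 → $5,067.86
  Nov: +$1,711.57 − $9,774.21 → -$2,994.78
  Dec: +$1,711.57 → -$1,283.21
  Jan: +$1,711.57 → $428.36
  Feb: +$1,711.57 − $2,139.93 → $0.00
Lowest trial balance = -$2,994.78 (Nov)
Initial deposit = cushion − low point = $3,423.14 − (-$2,994.78) = $6,417.92

$6,417.92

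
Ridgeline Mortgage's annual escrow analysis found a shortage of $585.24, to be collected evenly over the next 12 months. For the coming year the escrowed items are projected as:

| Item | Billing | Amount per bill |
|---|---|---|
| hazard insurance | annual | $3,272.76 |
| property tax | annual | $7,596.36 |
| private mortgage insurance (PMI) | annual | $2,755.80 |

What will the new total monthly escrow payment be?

Hazard insurance — $3,272.76 per year
Property tax — $7,596.36 per year
Private mortgage insurance (PMI) — $2,755.80 per year
Total annual escrow = $3,272.76 + $7,596.36 + $2,755.80 = $13,624.92
Per month = $13,624.92 ÷ 12 = $1,135.41
Shortage per month = $585.24 / 12 = $48.77
New monthly escrow = $1,135.41 + $48.77 = $1,184.18

$1,184.18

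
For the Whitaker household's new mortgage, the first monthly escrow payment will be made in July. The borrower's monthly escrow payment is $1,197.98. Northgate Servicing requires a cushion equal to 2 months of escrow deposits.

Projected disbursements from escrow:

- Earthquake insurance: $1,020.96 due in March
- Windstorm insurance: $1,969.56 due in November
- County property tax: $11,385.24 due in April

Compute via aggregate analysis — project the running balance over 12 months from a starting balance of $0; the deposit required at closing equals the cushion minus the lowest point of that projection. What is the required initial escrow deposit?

Cushion = 2 × $1,197.98 = $2,395.96
Trial balance (start $0, +$1,197.98 each month, − disbursements):
  Jul: +$1,197.98 → $1,197.98
  Aug: +$1,197.98 → $2,395.96
  Sep: +$1,197.98 → $3,593.94
  Oct: +$1,197.98 → $4,791.92
  Nov: +$1,197.98 − $1,969.56 → $4,020.34
  Dec: +$1,197.98 → $5,218.32
  Jan: +$1,197.98 → $6,416.30
  Feb: +$1,197.98 → $7,614.28
  Mar: +$1,197.98 − $1,020.96 → $7,791.30
  Apr: +$1,197.98 − $11,385.24 → -$2,395.96
  May: +$1,197.98 → -$1,197.98
  Jun: +$1,197.98 → $0.00
Lowest trial balance = -$2,395.96 (Apr)
Initial deposit = cushion − low point = $2,395.96 − (-$2,395.96) = $4,791.92

$4,791.92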